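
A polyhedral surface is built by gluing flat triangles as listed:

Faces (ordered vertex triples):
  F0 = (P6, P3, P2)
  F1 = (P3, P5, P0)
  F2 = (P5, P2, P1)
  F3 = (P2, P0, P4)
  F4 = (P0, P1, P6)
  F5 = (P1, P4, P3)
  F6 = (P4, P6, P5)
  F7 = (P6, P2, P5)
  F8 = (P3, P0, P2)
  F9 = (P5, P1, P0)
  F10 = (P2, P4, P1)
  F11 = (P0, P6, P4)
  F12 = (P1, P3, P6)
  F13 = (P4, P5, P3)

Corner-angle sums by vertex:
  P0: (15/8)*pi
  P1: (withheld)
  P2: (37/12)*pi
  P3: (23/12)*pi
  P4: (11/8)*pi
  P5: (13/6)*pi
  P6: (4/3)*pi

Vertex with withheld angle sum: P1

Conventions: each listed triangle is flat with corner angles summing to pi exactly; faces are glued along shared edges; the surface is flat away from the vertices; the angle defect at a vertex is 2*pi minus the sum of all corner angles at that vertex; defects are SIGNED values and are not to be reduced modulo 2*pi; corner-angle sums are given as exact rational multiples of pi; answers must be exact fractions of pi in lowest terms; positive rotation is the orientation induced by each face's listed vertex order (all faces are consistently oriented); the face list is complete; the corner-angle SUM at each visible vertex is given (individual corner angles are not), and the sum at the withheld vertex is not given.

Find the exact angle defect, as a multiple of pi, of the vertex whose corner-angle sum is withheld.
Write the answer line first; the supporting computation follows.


Answer: defect(P1) = -pi/4

V = 7, E = 21, F = 14; chi = V - E + F = 0
Gauss-Bonnet: total defect = 2*pi*chi = 0; visible defects sum to pi/4


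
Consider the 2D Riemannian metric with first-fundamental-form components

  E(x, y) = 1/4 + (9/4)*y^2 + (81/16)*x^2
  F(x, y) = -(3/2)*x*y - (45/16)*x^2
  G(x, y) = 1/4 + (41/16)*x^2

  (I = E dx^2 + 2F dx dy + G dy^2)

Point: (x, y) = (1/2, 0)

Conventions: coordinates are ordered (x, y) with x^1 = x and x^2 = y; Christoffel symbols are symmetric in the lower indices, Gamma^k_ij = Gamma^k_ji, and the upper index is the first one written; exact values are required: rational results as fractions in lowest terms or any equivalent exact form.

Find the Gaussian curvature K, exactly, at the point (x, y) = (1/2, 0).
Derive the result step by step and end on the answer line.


E = 97/64, F = -45/64, G = 57/64, EG - F^2 = 219/256 at the point
E_x = 81/16, E_y = 0, F_x = -45/16, F_y = -3/4, G_x = 41/16, G_y = 0
E_yy = 9/2, F_xy = -3/2, G_xx = 41/8
The intrinsic route: Brioschi's K = (det M1 - det M2)/(EG - F^2)^2.
M1 = [[-E_yy/2 + F_xy - G_xx/2, E_x/2, F_x - E_y/2], [F_y - G_x/2, E, F], [G_y/2, F, G]] = [[-101/16, 81/32, -45/16], [-65/32, 97/64, -45/64], [0, -45/64, 57/64]]; det M1 = -317049/65536
M2 = [[0, E_y/2, G_x/2], [E_y/2, E, F], [G_x/2, F, G]] = [[0, 0, 41/32], [0, 97/64, -45/64], [41/32, -45/64, 57/64]]; det M2 = -163057/65536
det M1 - det M2 = -19249/8192; K = -19249/8192 / (219/256)^2 = -153992/47961

Answer: K = -153992/47961


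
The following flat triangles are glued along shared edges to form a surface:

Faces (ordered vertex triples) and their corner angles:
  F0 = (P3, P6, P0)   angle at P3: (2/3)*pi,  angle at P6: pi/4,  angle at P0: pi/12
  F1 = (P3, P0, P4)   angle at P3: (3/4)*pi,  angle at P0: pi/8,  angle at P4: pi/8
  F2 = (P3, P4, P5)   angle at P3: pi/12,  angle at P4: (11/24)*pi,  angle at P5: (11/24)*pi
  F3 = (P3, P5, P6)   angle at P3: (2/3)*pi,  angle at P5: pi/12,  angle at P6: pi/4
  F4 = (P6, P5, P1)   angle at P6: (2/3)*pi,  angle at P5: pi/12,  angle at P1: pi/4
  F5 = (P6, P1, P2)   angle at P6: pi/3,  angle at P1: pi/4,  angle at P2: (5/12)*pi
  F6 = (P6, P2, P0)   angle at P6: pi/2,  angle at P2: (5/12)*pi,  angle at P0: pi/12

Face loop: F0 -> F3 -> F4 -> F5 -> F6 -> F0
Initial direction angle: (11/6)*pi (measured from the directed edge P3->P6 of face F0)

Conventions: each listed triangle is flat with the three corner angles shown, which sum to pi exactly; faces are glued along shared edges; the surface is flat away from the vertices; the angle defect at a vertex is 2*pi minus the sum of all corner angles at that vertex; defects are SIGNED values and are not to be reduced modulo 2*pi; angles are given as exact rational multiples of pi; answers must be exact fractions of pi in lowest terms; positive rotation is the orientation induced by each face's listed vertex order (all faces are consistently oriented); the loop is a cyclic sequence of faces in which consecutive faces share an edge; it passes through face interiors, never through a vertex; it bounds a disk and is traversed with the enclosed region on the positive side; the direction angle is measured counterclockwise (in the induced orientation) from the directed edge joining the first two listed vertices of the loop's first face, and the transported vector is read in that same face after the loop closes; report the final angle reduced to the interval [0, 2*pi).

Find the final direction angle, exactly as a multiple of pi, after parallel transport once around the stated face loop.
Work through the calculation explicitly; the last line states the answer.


enclosed vertex P6: corner angles sum to 2*pi, defect = 2*pi - 2*pi = 0
holonomy = initial angle + sum of enclosed defects (mod 2*pi), positive in the induced orientation
final angle = (11/6)*pi + 0 = (11/6)*pi (mod 2*pi)

Answer: final direction angle = (11/6)*pi


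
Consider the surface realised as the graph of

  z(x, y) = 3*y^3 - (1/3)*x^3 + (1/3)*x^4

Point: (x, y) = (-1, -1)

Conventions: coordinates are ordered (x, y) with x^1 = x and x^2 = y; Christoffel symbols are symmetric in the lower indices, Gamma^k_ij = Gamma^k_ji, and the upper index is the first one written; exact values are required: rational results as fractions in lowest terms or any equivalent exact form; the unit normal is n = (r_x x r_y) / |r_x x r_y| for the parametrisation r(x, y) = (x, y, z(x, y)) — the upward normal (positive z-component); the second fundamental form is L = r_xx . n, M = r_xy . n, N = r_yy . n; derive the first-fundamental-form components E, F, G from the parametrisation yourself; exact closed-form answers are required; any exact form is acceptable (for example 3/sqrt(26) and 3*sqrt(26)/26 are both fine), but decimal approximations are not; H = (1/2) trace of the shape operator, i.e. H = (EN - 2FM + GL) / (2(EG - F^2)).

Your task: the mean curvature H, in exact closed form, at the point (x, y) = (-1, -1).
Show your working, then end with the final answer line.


z_x = -7/3, z_y = 9, z_xx = 6, z_xy = 0, z_yy = -18
E = 58/9, F = -21, G = 82; answer radicand W^2 = 787/9
unnormalised second-form numerators: l = 6, m = 0, n = -18; L = l/sqrt(787/9), and similarly M = m/sqrt(W^2), N = n/sqrt(W^2)
H = (E*n - 2*F*m + G*l) / (2*(EG - F^2)*sqrt(W^2)); E*n - 2*F*m + G*l = 376, EG - F^2 = 787/9, so H = (1692/787)/sqrt(787/9)

Answer: H = 5076*sqrt(787)/619369


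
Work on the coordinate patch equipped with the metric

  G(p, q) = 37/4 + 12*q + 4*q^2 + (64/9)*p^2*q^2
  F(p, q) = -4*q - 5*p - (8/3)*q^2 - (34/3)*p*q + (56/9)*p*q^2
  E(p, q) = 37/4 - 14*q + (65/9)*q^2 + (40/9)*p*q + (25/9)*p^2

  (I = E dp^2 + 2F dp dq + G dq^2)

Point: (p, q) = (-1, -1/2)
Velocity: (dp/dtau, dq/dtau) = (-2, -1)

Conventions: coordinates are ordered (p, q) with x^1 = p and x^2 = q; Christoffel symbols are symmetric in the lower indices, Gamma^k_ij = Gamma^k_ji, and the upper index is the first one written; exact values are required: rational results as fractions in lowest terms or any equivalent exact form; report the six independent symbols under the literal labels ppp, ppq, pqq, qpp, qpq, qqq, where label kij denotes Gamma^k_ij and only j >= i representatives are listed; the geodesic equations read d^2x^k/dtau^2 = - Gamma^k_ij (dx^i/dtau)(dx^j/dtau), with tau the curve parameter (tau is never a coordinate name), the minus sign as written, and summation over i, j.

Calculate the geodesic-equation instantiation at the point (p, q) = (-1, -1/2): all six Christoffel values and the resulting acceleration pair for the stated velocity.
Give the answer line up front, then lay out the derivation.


Answer: Gamma_ppp = -6518/89543, Gamma_ppq = -51151/89543, Gamma_pqq = 70564/89543, Gamma_qpp = 222690/89543, Gamma_qpq = -33952/89543, Gamma_qqq = 17008/89543; accelerations (d^2p/dtau^2, d^2q/dtau^2) = (160112/89543, -771960/89543)

E = 415/18, F = -8/9, G = 217/36 at the point
E_p = -70/9, E_q = -77/3, F_p = 20/9, F_q = 146/9, G_p = -32/9, G_q = 8/9
EG - F^2 = 89543/648;  g^inv = (648/89543) * [[217/36, 8/9], [8/9, 415/18]]
first-kind symbols [ij,l] = (1/2)(d_i g_jl + d_j g_il - d_l g_ij): [pp,p] = E_p/2 = -35/9, [pp,q] = F_p - E_q/2 = 271/18, [pq,p] = E_q/2 = -77/6, [pq,q] = G_p/2 = -16/9, [qq,p] = F_q - G_p/2 = 18, [qq,q] = G_q/2 = 4/9
Gamma^p_ij = (G*[ij,p] - F*[ij,q])/(EG - F^2), Gamma^q_ij = (E*[ij,q] - F*[ij,p])/(EG - F^2)
Gamma_ppp = -6518/89543, Gamma_ppq = -51151/89543, Gamma_pqq = 70564/89543, Gamma_qpp = 222690/89543, Gamma_qpq = -33952/89543, Gamma_qqq = 17008/89543
d^2p/dtau^2 = -(Gamma_ppp*(-2)^2 + 2*Gamma_ppq*(-2)*(-1) + Gamma_pqq*(-1)^2) = 160112/89543
d^2q/dtau^2 = -(Gamma_qpp*(-2)^2 + 2*Gamma_qpq*(-2)*(-1) + Gamma_qqq*(-1)^2) = -771960/89543


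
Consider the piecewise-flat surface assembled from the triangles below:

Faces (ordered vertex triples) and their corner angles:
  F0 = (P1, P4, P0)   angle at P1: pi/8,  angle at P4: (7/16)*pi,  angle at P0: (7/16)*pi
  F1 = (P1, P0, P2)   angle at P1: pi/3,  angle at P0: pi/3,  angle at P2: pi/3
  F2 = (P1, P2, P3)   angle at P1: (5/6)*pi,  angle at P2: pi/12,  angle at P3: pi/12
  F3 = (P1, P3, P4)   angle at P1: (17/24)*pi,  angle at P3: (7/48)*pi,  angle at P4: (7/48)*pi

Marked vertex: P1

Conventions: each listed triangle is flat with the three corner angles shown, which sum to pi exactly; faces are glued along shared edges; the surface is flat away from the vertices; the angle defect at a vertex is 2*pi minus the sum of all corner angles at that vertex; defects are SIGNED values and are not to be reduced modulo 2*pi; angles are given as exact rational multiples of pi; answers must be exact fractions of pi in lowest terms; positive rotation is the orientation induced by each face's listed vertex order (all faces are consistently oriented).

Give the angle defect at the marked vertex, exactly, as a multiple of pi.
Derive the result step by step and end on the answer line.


Sum of corner angles at P1: 2*pi
defect = 2*pi - 2*pi

Answer: defect(P1) = 0


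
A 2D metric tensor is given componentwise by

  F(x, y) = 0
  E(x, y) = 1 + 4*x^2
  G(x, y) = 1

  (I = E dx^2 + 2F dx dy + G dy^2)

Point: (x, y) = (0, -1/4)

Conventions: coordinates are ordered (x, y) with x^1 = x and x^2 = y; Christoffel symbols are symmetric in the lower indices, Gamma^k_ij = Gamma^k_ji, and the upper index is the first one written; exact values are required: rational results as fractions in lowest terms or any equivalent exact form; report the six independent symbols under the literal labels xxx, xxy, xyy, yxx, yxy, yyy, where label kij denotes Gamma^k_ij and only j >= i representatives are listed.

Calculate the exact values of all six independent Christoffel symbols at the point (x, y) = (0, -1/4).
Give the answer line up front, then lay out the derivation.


Answer: Gamma_xxx = 0, Gamma_xxy = 0, Gamma_xyy = 0, Gamma_yxx = 0, Gamma_yxy = 0, Gamma_yyy = 0

E = 1, F = 0, G = 1 at the point
E_x = 0, E_y = 0, F_x = 0, F_y = 0, G_x = 0, G_y = 0
EG - F^2 = 1;  g^inv = (1) * [[1, 0], [0, 1]]
first-kind symbols [ij,l] = (1/2)(d_i g_jl + d_j g_il - d_l g_ij): [xx,x] = E_x/2 = 0, [xx,y] = F_x - E_y/2 = 0, [xy,x] = E_y/2 = 0, [xy,y] = G_x/2 = 0, [yy,x] = F_y - G_x/2 = 0, [yy,y] = G_y/2 = 0
Gamma^x_ij = (G*[ij,x] - F*[ij,y])/(EG - F^2), Gamma^y_ij = (E*[ij,y] - F*[ij,x])/(EG - F^2)


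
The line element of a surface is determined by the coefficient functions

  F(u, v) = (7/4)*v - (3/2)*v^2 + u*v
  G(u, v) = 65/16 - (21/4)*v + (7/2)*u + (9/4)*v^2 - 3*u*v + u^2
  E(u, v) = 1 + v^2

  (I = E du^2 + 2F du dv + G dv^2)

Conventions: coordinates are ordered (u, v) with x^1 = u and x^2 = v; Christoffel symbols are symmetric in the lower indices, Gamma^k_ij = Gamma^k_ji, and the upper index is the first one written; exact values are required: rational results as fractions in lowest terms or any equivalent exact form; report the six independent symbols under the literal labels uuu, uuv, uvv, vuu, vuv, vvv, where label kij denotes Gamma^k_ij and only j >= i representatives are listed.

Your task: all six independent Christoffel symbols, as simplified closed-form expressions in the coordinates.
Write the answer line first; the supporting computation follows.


Answer: Gamma_uuu = 0, Gamma_uuv = 16*v/(16*u^2 - 48*u*v + 56*u + 52*v^2 - 84*v + 65), Gamma_uvv = -24*v/(16*u^2 - 48*u*v + 56*u + 52*v^2 - 84*v + 65), Gamma_vuu = 0, Gamma_vuv = (16*u - 24*v + 28)/(16*u^2 - 48*u*v + 56*u + 52*v^2 - 84*v + 65), Gamma_vvv = (-24*u + 36*v - 42)/(16*u^2 - 48*u*v + 56*u + 52*v^2 - 84*v + 65)

E = 1 + v^2; F = (7/4)*v - (3/2)*v^2 + u*v; G = 65/16 - (21/4)*v + (7/2)*u + (9/4)*v^2 - 3*u*v + u^2
Gamma^k_ij = (1/2) g^{kl} (d_i g_jl + d_j g_il - d_l g_ij), with g^inv = (1/(EG-F^2)) [[G, -F], [-F, E]]
first partials: E_u = 0, E_v = 2*v, F_u = v, F_v = 7/4 - 3*v + u, G_u = 7/2 - 3*v + 2*u, G_v = -21/4 + (9/2)*v - 3*u
D = EG - F^2 = 65/16 - (21/4)*v + (7/2)*u + (13/4)*v^2 - 3*u*v + u^2
expanded: Gamma^u_uu = (G E_u - 2F F_u + F E_v)/(2D), Gamma^u_uv = (G E_v - F G_u)/(2D), Gamma^u_vv = (2G F_v - G G_u - F G_v)/(2D), Gamma^v_uu = (2E F_u - E E_v - F E_u)/(2D), Gamma^v_uv = (E G_u - F E_v)/(2D), Gamma^v_vv = (E G_v - 2F F_v + F G_u)/(2D); substitute and cancel common factors


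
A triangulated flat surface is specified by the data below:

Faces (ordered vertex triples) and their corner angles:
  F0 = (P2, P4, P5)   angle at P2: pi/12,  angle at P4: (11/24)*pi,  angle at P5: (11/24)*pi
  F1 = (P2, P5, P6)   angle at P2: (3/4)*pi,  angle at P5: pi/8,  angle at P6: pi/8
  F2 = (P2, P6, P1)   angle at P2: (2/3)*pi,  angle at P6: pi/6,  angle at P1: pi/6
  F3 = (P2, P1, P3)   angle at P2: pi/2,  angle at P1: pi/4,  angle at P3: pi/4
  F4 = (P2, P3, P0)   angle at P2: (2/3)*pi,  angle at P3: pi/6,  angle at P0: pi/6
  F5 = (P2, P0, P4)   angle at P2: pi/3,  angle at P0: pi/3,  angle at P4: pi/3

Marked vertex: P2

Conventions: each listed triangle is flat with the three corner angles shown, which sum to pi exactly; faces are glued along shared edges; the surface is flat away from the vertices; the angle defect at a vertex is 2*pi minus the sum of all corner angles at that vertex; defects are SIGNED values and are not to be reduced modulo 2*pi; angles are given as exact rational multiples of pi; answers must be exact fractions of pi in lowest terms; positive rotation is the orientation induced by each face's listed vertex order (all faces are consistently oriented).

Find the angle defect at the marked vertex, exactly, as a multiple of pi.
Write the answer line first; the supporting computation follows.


Answer: defect(P2) = -pi

Sum of corner angles at P2: 3*pi
defect = 2*pi - 3*pi


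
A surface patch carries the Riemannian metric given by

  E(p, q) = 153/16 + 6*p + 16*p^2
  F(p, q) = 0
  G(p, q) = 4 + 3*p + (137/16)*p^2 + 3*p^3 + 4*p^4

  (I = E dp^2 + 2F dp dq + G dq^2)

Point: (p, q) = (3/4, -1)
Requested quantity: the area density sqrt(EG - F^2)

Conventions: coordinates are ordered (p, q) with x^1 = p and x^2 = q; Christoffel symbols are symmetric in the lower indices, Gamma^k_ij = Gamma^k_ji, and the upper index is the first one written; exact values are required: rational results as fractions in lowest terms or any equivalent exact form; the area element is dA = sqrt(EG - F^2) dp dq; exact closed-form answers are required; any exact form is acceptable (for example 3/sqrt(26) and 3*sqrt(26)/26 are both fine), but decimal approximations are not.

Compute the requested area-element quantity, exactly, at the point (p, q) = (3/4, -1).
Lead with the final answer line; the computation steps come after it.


Answer: sqrt(EG - F^2) = 177*sqrt(41)/64

E = 369/16, F = 0, G = 3481/256; EG - F^2 = 1284489/4096


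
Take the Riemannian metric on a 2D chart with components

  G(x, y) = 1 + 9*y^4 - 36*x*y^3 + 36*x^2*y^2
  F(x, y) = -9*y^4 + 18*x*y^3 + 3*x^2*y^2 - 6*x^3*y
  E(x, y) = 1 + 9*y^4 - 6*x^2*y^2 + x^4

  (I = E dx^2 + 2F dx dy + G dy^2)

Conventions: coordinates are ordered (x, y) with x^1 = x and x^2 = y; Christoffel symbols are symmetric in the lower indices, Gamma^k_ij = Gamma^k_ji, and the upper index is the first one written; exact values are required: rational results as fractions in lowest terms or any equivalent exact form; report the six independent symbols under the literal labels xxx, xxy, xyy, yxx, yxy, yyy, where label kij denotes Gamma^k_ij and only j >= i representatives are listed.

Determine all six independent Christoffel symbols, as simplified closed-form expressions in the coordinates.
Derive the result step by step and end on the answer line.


E = 1 + 9*y^4 - 6*x^2*y^2 + x^4; F = -9*y^4 + 18*x*y^3 + 3*x^2*y^2 - 6*x^3*y; G = 1 + 9*y^4 - 36*x*y^3 + 36*x^2*y^2
Gamma^k_ij = (1/2) g^{kl} (d_i g_jl + d_j g_il - d_l g_ij), with g^inv = (1/(EG-F^2)) [[G, -F], [-F, E]]
first partials: E_x = -12*x*y^2 + 4*x^3, E_y = 36*y^3 - 12*x^2*y, F_x = 18*y^3 + 6*x*y^2 - 18*x^2*y, F_y = -36*y^3 + 54*x*y^2 + 6*x^2*y - 6*x^3, G_x = -36*y^3 + 72*x*y^2, G_y = 36*y^3 - 108*x*y^2 + 72*x^2*y
D = EG - F^2 = 1 + 18*y^4 - 36*x*y^3 + 30*x^2*y^2 + x^4
expanded: Gamma^x_xx = (G E_x - 2F F_x + F E_y)/(2D), Gamma^x_xy = (G E_y - F G_x)/(2D), Gamma^x_yy = (2G F_y - G G_x - F G_y)/(2D), Gamma^y_xx = (2E F_x - E E_y - F E_x)/(2D), Gamma^y_xy = (E G_x - F E_y)/(2D), Gamma^y_yy = (E G_y - 2F F_y + F G_x)/(2D); substitute and cancel common factors

Answer: Gamma_xxx = (2*x^3 - 6*x*y^2)/(x^4 + 30*x^2*y^2 - 36*x*y^3 + 18*y^4 + 1), Gamma_xxy = (-6*x^2*y + 18*y^3)/(x^4 + 30*x^2*y^2 - 36*x*y^3 + 18*y^4 + 1), Gamma_xyy = (-6*x^3 + 6*x^2*y + 18*x*y^2 - 18*y^3)/(x^4 + 30*x^2*y^2 - 36*x*y^3 + 18*y^4 + 1), Gamma_yxx = (-12*x^2*y + 6*x*y^2)/(x^4 + 30*x^2*y^2 - 36*x*y^3 + 18*y^4 + 1), Gamma_yxy = (36*x*y^2 - 18*y^3)/(x^4 + 30*x^2*y^2 - 36*x*y^3 + 18*y^4 + 1), Gamma_yyy = (36*x^2*y - 54*x*y^2 + 18*y^3)/(x^4 + 30*x^2*y^2 - 36*x*y^3 + 18*y^4 + 1)


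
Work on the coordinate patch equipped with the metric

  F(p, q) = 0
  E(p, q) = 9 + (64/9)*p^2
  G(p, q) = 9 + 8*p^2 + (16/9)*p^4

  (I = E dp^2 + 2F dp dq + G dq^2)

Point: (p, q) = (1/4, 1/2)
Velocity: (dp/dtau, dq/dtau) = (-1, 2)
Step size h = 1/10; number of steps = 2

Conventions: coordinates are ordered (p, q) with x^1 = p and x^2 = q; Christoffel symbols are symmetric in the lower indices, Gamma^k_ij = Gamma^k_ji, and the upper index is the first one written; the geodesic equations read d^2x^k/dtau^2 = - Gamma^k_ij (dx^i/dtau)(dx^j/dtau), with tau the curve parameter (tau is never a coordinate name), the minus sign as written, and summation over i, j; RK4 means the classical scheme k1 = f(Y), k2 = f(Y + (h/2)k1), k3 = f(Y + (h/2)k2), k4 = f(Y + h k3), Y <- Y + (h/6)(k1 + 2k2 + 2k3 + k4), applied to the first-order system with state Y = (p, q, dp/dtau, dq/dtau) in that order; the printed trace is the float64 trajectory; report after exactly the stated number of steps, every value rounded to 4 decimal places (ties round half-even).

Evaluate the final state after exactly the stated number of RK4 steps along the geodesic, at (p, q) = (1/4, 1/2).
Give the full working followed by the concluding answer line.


f(Y) = (dp/dtau, dq/dtau, -Gamma^p_ij Y'^i Y'^j, -Gamma^q_ij Y'^i Y'^j) with the Gammas evaluated at the stage position; h = 0.100000; intermediate values shown to 6 dp
step 0: p = 0.2500, q = 0.5000, dp/dtau = -1.0000, dq/dtau = 2.0000
step 1:
  k1: at (p, q) = (0.250000, 0.500000), (dp/dtau, dq/dtau) = (-1.000000, 2.000000); Gamma_ppp = 0.188235, Gamma_ppq = 0.000000, Gamma_pqq = -0.217647, Gamma_qpp = 0.000000, Gamma_qpq = 0.216216, Gamma_qqq = 0.000000; k1 = (-1.000000, 2.000000, 0.682353, 0.864865)
  k2: at (p, q) = (0.200000, 0.600000), (dp/dtau, dq/dtau) = (-0.965882, 2.043243); Gamma_ppp = 0.153183, Gamma_ppq = 0.000000, Gamma_pqq = -0.175395, Gamma_qpp = 0.000000, Gamma_qpq = 0.174672, Gamma_qqq = 0.000000; k2 = (-0.965882, 2.043243, 0.589337, 0.689444)
  k3: at (p, q) = (0.201706, 0.602162), (dp/dtau, dq/dtau) = (-0.970533, 2.034472); Gamma_ppp = 0.154409, Gamma_ppq = 0.000000, Gamma_pqq = -0.176851, Gamma_qpp = 0.000000, Gamma_qpq = 0.176110, Gamma_qqq = 0.000000; k3 = (-0.970533, 2.034472, 0.586557, 0.695465)
  k4: at (p, q) = (0.152947, 0.703447), (dp/dtau, dq/dtau) = (-0.941344, 2.069546); Gamma_ppp = 0.118654, Gamma_ppq = 0.000000, Gamma_pqq = -0.134873, Gamma_qpp = 0.000000, Gamma_qpq = 0.134554, Gamma_qqq = 0.000000; k4 = (-0.941344, 2.069546, 0.472522, 0.524263)
  Y <- Y + (h/6)(k1 + 2k2 + 2k3 + k4): p = 0.1531, q = 0.7037, dp/dtau = -0.9416, dq/dtau = 2.0693
step 2:
  k1: at (p, q) = (0.153097, 0.703750), (dp/dtau, dq/dtau) = (-0.941556, 2.069316); Gamma_ppp = 0.118766, Gamma_ppq = 0.000000, Gamma_pqq = -0.135004, Gamma_qpp = 0.000000, Gamma_qpq = 0.134683, Gamma_qqq = 0.000000; k1 = (-0.941556, 2.069316, 0.472806, 0.524827)
  k2: at (p, q) = (0.106019, 0.807215), (dp/dtau, dq/dtau) = (-0.917915, 2.095557); Gamma_ppp = 0.083031, Gamma_ppq = 0.000000, Gamma_pqq = -0.093876, Gamma_qpp = 0.000000, Gamma_qpq = 0.093771, Gamma_qqq = 0.000000; k2 = (-0.917915, 2.095557, 0.342286, 0.360745)
  k3: at (p, q) = (0.107201, 0.808527), (dp/dtau, dq/dtau) = (-0.924441, 2.087353); Gamma_ppp = 0.083940, Gamma_ppq = 0.000000, Gamma_pqq = -0.094915, Gamma_qpp = 0.000000, Gamma_qpq = 0.094806, Gamma_qqq = 0.000000; k3 = (-0.924441, 2.087353, 0.341814, 0.365881)
  k4: at (p, q) = (0.060653, 0.912485), (dp/dtau, dq/dtau) = (-0.907374, 2.105904); Gamma_ppp = 0.047784, Gamma_ppq = 0.000000, Gamma_pqq = -0.053845, Gamma_qpp = 0.000000, Gamma_qpq = 0.053826, Gamma_qqq = 0.000000; k4 = (-0.907374, 2.105904, 0.199453, 0.205705)
  Y <- Y + (h/6)(k1 + 2k2 + 2k3 + k4): p = 0.0609, q = 0.9128, dp/dtau = -0.9075, dq/dtau = 2.1057

Answer: p = 0.0609, q = 0.9128, dp/dtau = -0.9075, dq/dtau = 2.1057


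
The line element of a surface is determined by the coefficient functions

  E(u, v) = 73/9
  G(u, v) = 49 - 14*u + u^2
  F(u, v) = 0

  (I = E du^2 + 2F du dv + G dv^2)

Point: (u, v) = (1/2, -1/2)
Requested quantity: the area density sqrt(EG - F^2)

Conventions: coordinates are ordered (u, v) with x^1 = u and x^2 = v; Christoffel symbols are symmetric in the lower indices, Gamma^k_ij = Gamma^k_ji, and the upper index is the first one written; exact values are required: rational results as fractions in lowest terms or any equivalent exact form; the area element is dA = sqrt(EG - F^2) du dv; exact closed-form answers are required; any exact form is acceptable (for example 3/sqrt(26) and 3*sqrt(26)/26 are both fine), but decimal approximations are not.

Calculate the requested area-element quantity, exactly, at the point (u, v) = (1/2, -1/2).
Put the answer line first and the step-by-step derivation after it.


Answer: sqrt(EG - F^2) = 13*sqrt(73)/6

E = 73/9, F = 0, G = 169/4; EG - F^2 = 12337/36


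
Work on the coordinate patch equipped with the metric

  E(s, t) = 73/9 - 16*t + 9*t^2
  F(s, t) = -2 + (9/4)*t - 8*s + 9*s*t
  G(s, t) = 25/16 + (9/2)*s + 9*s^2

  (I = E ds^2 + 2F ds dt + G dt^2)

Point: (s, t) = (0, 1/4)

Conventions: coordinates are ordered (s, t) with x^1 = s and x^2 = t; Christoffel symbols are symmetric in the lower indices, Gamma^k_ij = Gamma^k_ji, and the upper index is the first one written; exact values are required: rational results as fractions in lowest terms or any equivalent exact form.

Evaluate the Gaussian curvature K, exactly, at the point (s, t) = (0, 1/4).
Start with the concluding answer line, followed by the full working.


Answer: K = -46656/142129

E = 673/144, F = -23/16, G = 25/16, EG - F^2 = 377/72 at the point
E_s = 0, E_t = -23/2, F_s = -23/4, F_t = 9/4, G_s = 9/2, G_t = 0
E_tt = 18, F_st = 9, G_ss = 18
Evaluate Brioschi's two determinant matrices M1, M2 and divide by (EG - F^2)^2.
M1 = [[-E_tt/2 + F_st - G_ss/2, E_s/2, F_s - E_t/2], [F_t - G_s/2, E, F], [G_t/2, F, G]] = [[-9, 0, 0], [0, 673/144, -23/16], [0, -23/16, 25/16]]; det M1 = -377/8
M2 = [[0, E_t/2, G_s/2], [E_t/2, E, F], [G_s/2, F, G]] = [[0, -23/4, 9/4], [-23/4, 673/144, -23/16], [9/4, -23/16, 25/16]]; det M2 = -305/8
det M1 - det M2 = -9; K = -9 / (377/72)^2 = -46656/142129


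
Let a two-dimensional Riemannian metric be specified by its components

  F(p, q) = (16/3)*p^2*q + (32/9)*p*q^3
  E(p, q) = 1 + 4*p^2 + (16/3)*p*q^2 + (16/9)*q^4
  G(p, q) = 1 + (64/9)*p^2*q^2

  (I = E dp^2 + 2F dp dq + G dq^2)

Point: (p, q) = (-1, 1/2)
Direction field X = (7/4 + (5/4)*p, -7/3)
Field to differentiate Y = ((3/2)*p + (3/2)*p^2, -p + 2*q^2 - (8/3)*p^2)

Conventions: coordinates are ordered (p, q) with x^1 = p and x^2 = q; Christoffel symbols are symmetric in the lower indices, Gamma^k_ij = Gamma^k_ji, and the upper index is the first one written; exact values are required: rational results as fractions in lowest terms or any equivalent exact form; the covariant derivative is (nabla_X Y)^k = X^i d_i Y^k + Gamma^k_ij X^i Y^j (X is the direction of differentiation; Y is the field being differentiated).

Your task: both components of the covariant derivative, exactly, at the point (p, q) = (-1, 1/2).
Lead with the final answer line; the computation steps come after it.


Answer: (nabla_X Y)^p = 299/180, (nabla_X Y)^q = -257/450

E = 34/9, F = 20/9, G = 25/9 at the point
E_p = -20/3, E_q = -40/9, F_p = -44/9, F_q = 8/3, G_p = -32/9, G_q = 64/9
EG - F^2 = 50/9;  g^inv = (9/50) * [[25/9, -20/9], [-20/9, 34/9]]
first-kind symbols [ij,l] = (1/2)(d_i g_jl + d_j g_il - d_l g_ij): [pp,p] = E_p/2 = -10/3, [pp,q] = F_p - E_q/2 = -8/3, [pq,p] = E_q/2 = -20/9, [pq,q] = G_p/2 = -16/9, [qq,p] = F_q - G_p/2 = 40/9, [qq,q] = G_q/2 = 32/9
Gamma^p_ij = (G*[ij,p] - F*[ij,q])/(EG - F^2), Gamma^q_ij = (E*[ij,q] - F*[ij,p])/(EG - F^2)
Gamma_ppp = -3/5, Gamma_ppq = -2/5, Gamma_pqq = 4/5, Gamma_qpp = -12/25, Gamma_qpq = -8/25, Gamma_qqq = 16/25
X = (1/2, -7/3), Y = (0, -7/6) at the point


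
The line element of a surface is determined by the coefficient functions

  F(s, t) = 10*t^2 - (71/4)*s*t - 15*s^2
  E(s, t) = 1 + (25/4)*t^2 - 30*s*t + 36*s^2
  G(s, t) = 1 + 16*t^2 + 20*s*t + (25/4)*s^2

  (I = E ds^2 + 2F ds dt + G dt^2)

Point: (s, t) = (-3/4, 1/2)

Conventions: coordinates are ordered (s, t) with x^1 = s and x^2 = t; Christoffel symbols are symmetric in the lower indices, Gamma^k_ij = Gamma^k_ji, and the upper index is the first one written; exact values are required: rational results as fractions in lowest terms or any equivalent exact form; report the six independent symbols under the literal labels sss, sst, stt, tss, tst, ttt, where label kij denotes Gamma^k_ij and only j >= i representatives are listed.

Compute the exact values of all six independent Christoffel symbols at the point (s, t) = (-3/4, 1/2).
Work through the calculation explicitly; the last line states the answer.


E = 545/16, F = 23/32, G = 65/64 at the point
E_s = -69, E_t = 115/4, F_s = 109/8, F_t = 373/16, G_s = 5/8, G_t = 1
EG - F^2 = 2181/64;  g^inv = (64/2181) * [[65/64, -23/32], [-23/32, 545/16]]
first-kind symbols [ij,l] = (1/2)(d_i g_jl + d_j g_il - d_l g_ij): [ss,s] = E_s/2 = -69/2, [ss,t] = F_s - E_t/2 = -3/4, [st,s] = E_t/2 = 115/8, [st,t] = G_s/2 = 5/16, [tt,s] = F_t - G_s/2 = 23, [tt,t] = G_t/2 = 1/2
Gamma^s_ij = (G*[ij,s] - F*[ij,t])/(EG - F^2), Gamma^t_ij = (E*[ij,t] - F*[ij,s])/(EG - F^2)

Answer: Gamma_sss = -736/727, Gamma_sst = 920/2181, Gamma_stt = 1472/2181, Gamma_tss = -16/727, Gamma_tst = 20/2181, Gamma_ttt = 32/2181


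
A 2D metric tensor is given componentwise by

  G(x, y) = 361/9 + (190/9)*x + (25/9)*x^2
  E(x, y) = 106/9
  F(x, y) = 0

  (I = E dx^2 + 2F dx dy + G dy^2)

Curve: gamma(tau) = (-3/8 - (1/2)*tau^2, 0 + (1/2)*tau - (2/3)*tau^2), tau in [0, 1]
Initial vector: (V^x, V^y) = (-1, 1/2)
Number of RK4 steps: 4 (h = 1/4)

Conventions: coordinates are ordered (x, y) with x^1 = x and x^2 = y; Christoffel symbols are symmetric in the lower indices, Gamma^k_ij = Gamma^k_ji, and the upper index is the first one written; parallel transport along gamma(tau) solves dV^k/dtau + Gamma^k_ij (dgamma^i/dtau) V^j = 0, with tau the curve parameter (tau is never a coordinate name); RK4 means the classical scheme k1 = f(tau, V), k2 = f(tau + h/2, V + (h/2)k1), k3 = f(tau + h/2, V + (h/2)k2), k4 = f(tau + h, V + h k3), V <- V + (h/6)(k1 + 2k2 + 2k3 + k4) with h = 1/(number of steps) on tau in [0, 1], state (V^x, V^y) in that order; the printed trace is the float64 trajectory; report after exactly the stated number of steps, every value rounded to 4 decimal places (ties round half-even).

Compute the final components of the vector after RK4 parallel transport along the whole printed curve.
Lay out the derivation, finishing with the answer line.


gamma'(tau) = (-tau, 1/2 - (4/3)*tau); f(tau, V)^k = -Gamma^k_ij(gamma(tau)) gamma'^i(tau) V^j; h = 1/4; intermediate values shown to 6 dp
curve data and Christoffel symbols at the stage parameters:
  tau = 0.000000: gamma = (-0.375000, 0.000000), gamma' = (0.000000, 0.500000); Gamma_xxx = 0.000000, Gamma_xxy = 0.000000, Gamma_xyy = -0.807783, Gamma_yxx = 0.000000, Gamma_yxy = 0.291971, Gamma_yyy = 0.000000
  tau = 0.125000: gamma = (-0.382812, 0.052083), gamma' = (-0.125000, 0.333333); Gamma_xxx = 0.000000, Gamma_xxy = 0.000000, Gamma_xyy = -0.805940, Gamma_yxx = 0.000000, Gamma_yxy = 0.292638, Gamma_yyy = 0.000000
  tau = 0.250000: gamma = (-0.406250, 0.083333), gamma' = (-0.250000, 0.166667); Gamma_xxx = 0.000000, Gamma_xxy = 0.000000, Gamma_xyy = -0.800413, Gamma_yxx = 0.000000, Gamma_yxy = 0.294659, Gamma_yyy = 0.000000
  tau = 0.375000: gamma = (-0.445312, 0.093750), gamma' = (-0.375000, 0.000000); Gamma_xxx = 0.000000, Gamma_xxy = 0.000000, Gamma_xyy = -0.791200, Gamma_yxx = 0.000000, Gamma_yxy = 0.298090, Gamma_yyy = 0.000000
  tau = 0.500000: gamma = (-0.500000, 0.083333), gamma' = (-0.500000, -0.166667); Gamma_xxx = 0.000000, Gamma_xxy = 0.000000, Gamma_xyy = -0.778302, Gamma_yxx = 0.000000, Gamma_yxy = 0.303030, Gamma_yyy = 0.000000
  tau = 0.625000: gamma = (-0.570312, 0.052083), gamma' = (-0.625000, -0.333333); Gamma_xxx = 0.000000, Gamma_xxy = 0.000000, Gamma_xyy = -0.761719, Gamma_yxx = 0.000000, Gamma_yxy = 0.309627, Gamma_yyy = 0.000000
  tau = 0.750000: gamma = (-0.656250, 0.000000), gamma' = (-0.750000, -0.500000); Gamma_xxx = 0.000000, Gamma_xxy = 0.000000, Gamma_xyy = -0.741450, Gamma_yxx = 0.000000, Gamma_yxy = 0.318091, Gamma_yyy = 0.000000
  tau = 0.875000: gamma = (-0.757812, -0.072917), gamma' = (-0.875000, -0.666667); Gamma_xxx = 0.000000, Gamma_xxy = 0.000000, Gamma_xyy = -0.717497, Gamma_yxx = 0.000000, Gamma_yxy = 0.328711, Gamma_yyy = 0.000000
  tau = 1.000000: gamma = (-0.875000, -0.166667), gamma' = (-1.000000, -0.833333); Gamma_xxx = 0.000000, Gamma_xxy = 0.000000, Gamma_xyy = -0.689858, Gamma_yxx = 0.000000, Gamma_yxy = 0.341880, Gamma_yyy = 0.000000
step 0: V^x = -1.0000, V^y = 0.5000
step 1: k1 = (0.201946, 0.145985), k2 = (0.139226, 0.114041), k3 = (0.138153, 0.114660), k4 = (0.070525, 0.086358); V <- V + (h/6)(k1 + 2k2 + 2k3 + k4): V^x = -0.9655, V^y = 0.5287
step 2: k1 = (0.070535, 0.086367), k2 = (0.000000, 0.060311), k3 = (0.000000, 0.059947), k4 = (-0.070531, 0.033619); V <- V + (h/6)(k1 + 2k2 + 2k3 + k4): V^x = -0.9655, V^y = 0.5438
step 3: k1 = (-0.070535, 0.033624), k2 = (-0.139131, 0.005479), k3 = (-0.138238, 0.003913), k4 = (-0.201948, -0.029103); V <- V + (h/6)(k1 + 2k2 + 2k3 + k4): V^x = -1.0000, V^y = 0.5447
step 4: k1 = (-0.201946, -0.029090), k2 = (-0.258823, -0.069041), k3 = (-0.256434, -0.072036), k4 = (-0.302803, -0.123089); V <- V + (h/6)(k1 + 2k2 + 2k3 + k4): V^x = -1.0640, V^y = 0.5266

Answer: V^x = -1.0640, V^y = 0.5266


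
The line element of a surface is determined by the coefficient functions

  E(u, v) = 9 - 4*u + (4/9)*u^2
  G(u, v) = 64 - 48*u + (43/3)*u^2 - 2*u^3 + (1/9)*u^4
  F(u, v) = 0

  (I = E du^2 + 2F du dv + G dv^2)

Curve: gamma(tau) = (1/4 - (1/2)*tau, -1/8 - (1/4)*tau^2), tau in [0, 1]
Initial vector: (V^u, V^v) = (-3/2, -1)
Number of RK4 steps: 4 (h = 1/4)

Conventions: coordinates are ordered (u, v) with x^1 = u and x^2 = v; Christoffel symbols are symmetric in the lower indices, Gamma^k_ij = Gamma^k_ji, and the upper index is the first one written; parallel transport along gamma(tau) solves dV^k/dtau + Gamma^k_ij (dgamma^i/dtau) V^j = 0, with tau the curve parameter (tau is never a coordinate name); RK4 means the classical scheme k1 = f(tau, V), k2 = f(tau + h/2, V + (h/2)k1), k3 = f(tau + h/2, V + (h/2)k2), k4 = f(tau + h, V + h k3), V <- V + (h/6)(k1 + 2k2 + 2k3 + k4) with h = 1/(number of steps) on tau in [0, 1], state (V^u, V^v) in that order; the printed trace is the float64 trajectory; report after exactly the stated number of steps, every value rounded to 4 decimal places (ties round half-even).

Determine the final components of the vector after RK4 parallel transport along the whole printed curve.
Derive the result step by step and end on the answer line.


gamma'(tau) = (-1/2, -(1/2)*tau); f(tau, V)^k = -Gamma^k_ij(gamma(tau)) gamma'^i(tau) V^j; h = 1/4; intermediate values shown to 6 dp
curve data and Christoffel symbols at the stage parameters:
  tau = 0.000000: gamma = (0.250000, -0.125000), gamma' = (-0.500000, 0.000000); Gamma_uuu = -0.235294, Gamma_uuv = 0.000000, Gamma_uvv = 2.566176, Gamma_vuu = 0.000000, Gamma_vuv = -0.389685, Gamma_vvv = 0.000000
  tau = 0.125000: gamma = (0.187500, -0.128906), gamma' = (-0.500000, -0.062500); Gamma_uuu = -0.231884, Gamma_uuv = 0.000000, Gamma_uvv = 2.591033, Gamma_vuu = 0.000000, Gamma_vuv = -0.385947, Gamma_vvv = 0.000000
  tau = 0.250000: gamma = (0.125000, -0.140625), gamma' = (-0.500000, -0.125000); Gamma_uuu = -0.228571, Gamma_uuv = 0.000000, Gamma_uvv = 2.616071, Gamma_vuu = 0.000000, Gamma_vuv = -0.382253, Gamma_vvv = 0.000000
  tau = 0.375000: gamma = (0.062500, -0.160156), gamma' = (-0.500000, -0.187500); Gamma_uuu = -0.225352, Gamma_uuv = 0.000000, Gamma_uvv = 2.641285, Gamma_vuu = 0.000000, Gamma_vuv = -0.378604, Gamma_vvv = 0.000000
  tau = 0.500000: gamma = (0.000000, -0.187500), gamma' = (-0.500000, -0.250000); Gamma_uuu = -0.222222, Gamma_uuv = 0.000000, Gamma_uvv = 2.666667, Gamma_vuu = 0.000000, Gamma_vuv = -0.375000, Gamma_vvv = 0.000000
  tau = 0.625000: gamma = (-0.062500, -0.222656), gamma' = (-0.500000, -0.312500); Gamma_uuu = -0.219178, Gamma_uuv = 0.000000, Gamma_uvv = 2.692209, Gamma_vuu = 0.000000, Gamma_vuv = -0.371442, Gamma_vvv = 0.000000
  tau = 0.750000: gamma = (-0.125000, -0.265625), gamma' = (-0.500000, -0.375000); Gamma_uuu = -0.216216, Gamma_uuv = 0.000000, Gamma_uvv = 2.717905, Gamma_vuu = 0.000000, Gamma_vuv = -0.367930, Gamma_vvv = 0.000000
  tau = 0.875000: gamma = (-0.187500, -0.316406), gamma' = (-0.500000, -0.437500); Gamma_uuu = -0.213333, Gamma_uuv = 0.000000, Gamma_uvv = 2.743750, Gamma_vuu = 0.000000, Gamma_vuv = -0.364465, Gamma_vvv = 0.000000
  tau = 1.000000: gamma = (-0.250000, -0.375000), gamma' = (-0.500000, -0.500000); Gamma_uuu = -0.210526, Gamma_uuv = 0.000000, Gamma_uvv = 2.769737, Gamma_vuu = 0.000000, Gamma_vuv = -0.361045, Gamma_vvv = 0.000000
step 0: V^u = -1.5000, V^v = -1.0000
step 1: k1 = (0.176471, 0.194842), k2 = (0.013360, 0.223924), k3 = (0.016313, 0.223714), k4 = (-0.137757, 0.251914); V <- V + (h/6)(k1 + 2k2 + 2k3 + k4): V^u = -1.4959, V^v = -0.9441
step 2: k1 = (-0.137762, 0.251916), k2 = (-0.281459, 0.280170), k3 = (-0.277686, 0.280777), k4 = (-0.408666, 0.310604); V <- V + (h/6)(k1 + 2k2 + 2k3 + k4): V^u = -1.5653, V^v = -0.8739
step 3: k1 = (-0.408679, 0.310601), k2 = (-0.525424, 0.342711), k3 = (-0.520448, 0.343660), k4 = (-0.619839, 0.378881); V <- V + (h/6)(k1 + 2k2 + 2k3 + k4): V^u = -1.6953, V^v = -0.7880
step 4: k1 = (-0.619838, 0.378865), k2 = (-0.699931, 0.417638), k3 = (-0.693045, 0.418351), k4 = (-0.749708, 0.460682); V <- V + (h/6)(k1 + 2k2 + 2k3 + k4): V^u = -1.8684, V^v = -0.6833

Answer: V^u = -1.8684, V^v = -0.6833


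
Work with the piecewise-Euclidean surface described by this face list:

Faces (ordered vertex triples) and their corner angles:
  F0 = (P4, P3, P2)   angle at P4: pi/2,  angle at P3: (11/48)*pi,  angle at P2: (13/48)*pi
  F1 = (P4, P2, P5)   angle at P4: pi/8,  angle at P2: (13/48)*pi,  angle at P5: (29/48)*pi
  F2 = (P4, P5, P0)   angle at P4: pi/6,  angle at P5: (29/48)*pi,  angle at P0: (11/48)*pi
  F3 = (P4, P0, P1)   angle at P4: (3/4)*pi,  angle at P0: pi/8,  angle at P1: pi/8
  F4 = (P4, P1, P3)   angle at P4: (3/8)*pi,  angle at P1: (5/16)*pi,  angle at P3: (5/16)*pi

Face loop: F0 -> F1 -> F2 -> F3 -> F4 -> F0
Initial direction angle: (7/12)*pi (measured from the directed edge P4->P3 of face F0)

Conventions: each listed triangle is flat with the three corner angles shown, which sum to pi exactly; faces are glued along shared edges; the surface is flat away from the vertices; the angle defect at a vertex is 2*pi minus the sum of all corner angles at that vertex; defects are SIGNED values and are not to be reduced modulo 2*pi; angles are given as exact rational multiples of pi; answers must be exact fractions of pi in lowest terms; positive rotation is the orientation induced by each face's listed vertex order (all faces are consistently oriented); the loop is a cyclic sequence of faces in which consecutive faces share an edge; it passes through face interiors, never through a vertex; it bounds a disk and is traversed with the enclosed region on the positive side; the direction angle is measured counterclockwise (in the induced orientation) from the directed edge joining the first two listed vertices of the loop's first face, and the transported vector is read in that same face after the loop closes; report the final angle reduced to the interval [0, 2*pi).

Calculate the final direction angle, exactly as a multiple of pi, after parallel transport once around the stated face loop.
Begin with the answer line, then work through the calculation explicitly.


Answer: final direction angle = (2/3)*pi

enclosed vertex P4: corner angles sum to (23/12)*pi, defect = 2*pi - (23/12)*pi = pi/12
adding the enclosed defects to the starting angle (mod 2*pi, induced orientation) gives the holonomy
final angle = (7/12)*pi + pi/12 = (2/3)*pi (mod 2*pi)


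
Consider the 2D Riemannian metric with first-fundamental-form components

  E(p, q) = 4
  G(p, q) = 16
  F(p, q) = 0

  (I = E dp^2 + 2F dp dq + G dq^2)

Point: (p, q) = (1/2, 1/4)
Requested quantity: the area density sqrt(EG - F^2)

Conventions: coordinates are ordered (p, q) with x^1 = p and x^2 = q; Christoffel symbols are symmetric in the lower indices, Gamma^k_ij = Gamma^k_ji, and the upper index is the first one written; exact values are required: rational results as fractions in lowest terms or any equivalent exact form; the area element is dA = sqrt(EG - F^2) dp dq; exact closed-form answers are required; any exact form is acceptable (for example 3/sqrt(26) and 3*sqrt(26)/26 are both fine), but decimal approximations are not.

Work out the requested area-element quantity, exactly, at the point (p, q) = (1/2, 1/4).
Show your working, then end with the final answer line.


E = 4, F = 0, G = 16; EG - F^2 = 64

Answer: sqrt(EG - F^2) = 8


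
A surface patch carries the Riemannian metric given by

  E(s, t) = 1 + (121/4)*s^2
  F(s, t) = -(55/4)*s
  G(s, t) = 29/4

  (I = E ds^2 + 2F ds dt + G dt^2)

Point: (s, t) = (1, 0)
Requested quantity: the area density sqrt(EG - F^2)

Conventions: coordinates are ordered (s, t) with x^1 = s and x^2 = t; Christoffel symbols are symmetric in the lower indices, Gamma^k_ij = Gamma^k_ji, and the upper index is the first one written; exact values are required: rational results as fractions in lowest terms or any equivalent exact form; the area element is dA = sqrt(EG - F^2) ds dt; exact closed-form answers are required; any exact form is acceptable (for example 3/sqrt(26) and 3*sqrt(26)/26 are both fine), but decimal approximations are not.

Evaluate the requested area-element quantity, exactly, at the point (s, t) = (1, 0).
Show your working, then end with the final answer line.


E = 125/4, F = -55/4, G = 29/4; EG - F^2 = 75/2

Answer: sqrt(EG - F^2) = 5*sqrt(6)/2


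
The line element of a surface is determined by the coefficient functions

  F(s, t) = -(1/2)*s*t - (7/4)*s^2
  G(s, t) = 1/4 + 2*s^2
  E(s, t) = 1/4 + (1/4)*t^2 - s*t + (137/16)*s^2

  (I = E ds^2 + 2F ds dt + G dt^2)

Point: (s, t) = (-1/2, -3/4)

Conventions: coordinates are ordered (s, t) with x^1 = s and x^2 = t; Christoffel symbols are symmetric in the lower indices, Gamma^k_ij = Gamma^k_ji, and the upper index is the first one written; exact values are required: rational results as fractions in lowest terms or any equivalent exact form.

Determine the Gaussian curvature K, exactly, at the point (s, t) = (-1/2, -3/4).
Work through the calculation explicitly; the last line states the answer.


E = 69/32, F = -5/8, G = 3/4, EG - F^2 = 157/128 at the point
E_s = -125/16, E_t = 1/8, F_s = 17/8, F_t = 1/4, G_s = -2, G_t = 0
E_tt = 1/2, F_st = -1/2, G_ss = 4
Using the Brioschi determinant formula for K from the metric derivatives:
M1 = [[-E_tt/2 + F_st - G_ss/2, E_s/2, F_s - E_t/2], [F_t - G_s/2, E, F], [G_t/2, F, G]] = [[-11/4, -125/32, 33/16], [5/4, 69/32, -5/8], [0, -5/8, 3/4]]; det M1 = -677/512
M2 = [[0, E_t/2, G_s/2], [E_t/2, E, F], [G_s/2, F, G]] = [[0, 1/16, -1], [1/16, 69/32, -5/8], [-1, -5/8, 3/4]]; det M2 = -2131/1024
det M1 - det M2 = 777/1024; K = 777/1024 / (157/128)^2 = 12432/24649

Answer: K = 12432/24649
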